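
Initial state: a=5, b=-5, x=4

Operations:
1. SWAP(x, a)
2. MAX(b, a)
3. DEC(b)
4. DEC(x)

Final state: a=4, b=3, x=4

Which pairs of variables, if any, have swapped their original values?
None

Comparing initial and final values:
b: -5 → 3
a: 5 → 4
x: 4 → 4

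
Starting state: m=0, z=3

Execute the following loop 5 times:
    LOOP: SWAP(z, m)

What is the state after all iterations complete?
m=3, z=0

Iteration trace:
Start: m=0, z=3
After iteration 1: m=3, z=0
After iteration 2: m=0, z=3
After iteration 3: m=3, z=0
After iteration 4: m=0, z=3
After iteration 5: m=3, z=0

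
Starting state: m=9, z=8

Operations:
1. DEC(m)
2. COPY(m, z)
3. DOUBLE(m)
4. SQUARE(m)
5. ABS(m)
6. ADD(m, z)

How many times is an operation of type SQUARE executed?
1

Counting SQUARE operations:
Step 4: SQUARE(m) ← SQUARE
Total: 1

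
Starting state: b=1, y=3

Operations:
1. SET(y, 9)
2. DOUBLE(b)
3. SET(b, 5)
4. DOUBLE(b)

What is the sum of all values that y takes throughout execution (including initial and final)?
39

Values of y at each step:
Initial: y = 3
After step 1: y = 9
After step 2: y = 9
After step 3: y = 9
After step 4: y = 9
Sum = 3 + 9 + 9 + 9 + 9 = 39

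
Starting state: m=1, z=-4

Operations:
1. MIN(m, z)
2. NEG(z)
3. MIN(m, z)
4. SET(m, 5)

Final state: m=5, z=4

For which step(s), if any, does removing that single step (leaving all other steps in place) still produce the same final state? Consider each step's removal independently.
Step(s) 1, 3

Testing removal of each single step:
Without step 1: final = m=5, z=4 (same)
Without step 2: final = m=5, z=-4 (different)
Without step 3: final = m=5, z=4 (same)
Without step 4: final = m=-4, z=4 (different)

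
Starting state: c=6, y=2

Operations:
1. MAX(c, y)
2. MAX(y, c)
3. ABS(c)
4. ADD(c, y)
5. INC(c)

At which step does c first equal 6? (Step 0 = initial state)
Step 0

Tracing c:
Initial: c = 6 ← first occurrence
After step 1: c = 6
After step 2: c = 6
After step 3: c = 6
After step 4: c = 12
After step 5: c = 13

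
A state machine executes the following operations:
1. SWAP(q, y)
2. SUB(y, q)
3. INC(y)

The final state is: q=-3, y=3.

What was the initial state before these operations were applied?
q=-1, y=-3

Working backwards:
Final state: q=-3, y=3
Before step 3 (INC(y)): q=-3, y=2
Before step 2 (SUB(y, q)): q=-3, y=-1
Before step 1 (SWAP(q, y)): q=-1, y=-3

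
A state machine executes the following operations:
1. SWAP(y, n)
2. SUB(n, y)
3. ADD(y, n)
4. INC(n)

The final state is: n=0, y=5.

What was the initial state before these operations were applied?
n=6, y=5

Working backwards:
Final state: n=0, y=5
Before step 4 (INC(n)): n=-1, y=5
Before step 3 (ADD(y, n)): n=-1, y=6
Before step 2 (SUB(n, y)): n=5, y=6
Before step 1 (SWAP(y, n)): n=6, y=5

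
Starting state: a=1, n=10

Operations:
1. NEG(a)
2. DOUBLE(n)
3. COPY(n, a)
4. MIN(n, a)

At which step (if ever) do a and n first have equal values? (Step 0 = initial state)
Step 3

a and n first become equal after step 3.

Comparing values at each step:
Initial: a=1, n=10
After step 1: a=-1, n=10
After step 2: a=-1, n=20
After step 3: a=-1, n=-1 ← equal!
After step 4: a=-1, n=-1 ← equal!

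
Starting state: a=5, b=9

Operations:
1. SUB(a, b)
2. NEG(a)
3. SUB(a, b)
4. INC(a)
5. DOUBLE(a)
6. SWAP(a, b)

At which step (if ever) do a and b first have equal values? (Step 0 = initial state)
Never

a and b never become equal during execution.

Comparing values at each step:
Initial: a=5, b=9
After step 1: a=-4, b=9
After step 2: a=4, b=9
After step 3: a=-5, b=9
After step 4: a=-4, b=9
After step 5: a=-8, b=9
After step 6: a=9, b=-8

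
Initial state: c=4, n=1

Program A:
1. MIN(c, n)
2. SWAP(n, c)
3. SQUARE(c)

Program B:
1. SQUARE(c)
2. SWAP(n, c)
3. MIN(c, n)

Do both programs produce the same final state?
No

Program A final state: c=1, n=1
Program B final state: c=1, n=16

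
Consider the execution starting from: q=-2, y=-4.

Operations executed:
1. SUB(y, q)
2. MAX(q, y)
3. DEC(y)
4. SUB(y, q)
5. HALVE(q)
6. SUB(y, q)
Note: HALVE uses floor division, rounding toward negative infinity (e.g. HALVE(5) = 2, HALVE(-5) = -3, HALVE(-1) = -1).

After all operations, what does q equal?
q = -1

Tracing execution:
Step 1: SUB(y, q) → q = -2
Step 2: MAX(q, y) → q = -2
Step 3: DEC(y) → q = -2
Step 4: SUB(y, q) → q = -2
Step 5: HALVE(q) → q = -1
Step 6: SUB(y, q) → q = -1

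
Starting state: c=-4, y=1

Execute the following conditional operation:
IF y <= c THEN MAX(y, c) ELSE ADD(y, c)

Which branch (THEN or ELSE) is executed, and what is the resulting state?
Branch: ELSE, Final state: c=-4, y=-3

Evaluating condition: y <= c
y = 1, c = -4
Condition is False, so ELSE branch executes
After ADD(y, c): c=-4, y=-3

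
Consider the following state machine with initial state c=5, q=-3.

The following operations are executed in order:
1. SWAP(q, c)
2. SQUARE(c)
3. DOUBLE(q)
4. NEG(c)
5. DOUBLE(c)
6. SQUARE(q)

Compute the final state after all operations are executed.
{c: -18, q: 100}

Step-by-step execution:
Initial: c=5, q=-3
After step 1 (SWAP(q, c)): c=-3, q=5
After step 2 (SQUARE(c)): c=9, q=5
After step 3 (DOUBLE(q)): c=9, q=10
After step 4 (NEG(c)): c=-9, q=10
After step 5 (DOUBLE(c)): c=-18, q=10
After step 6 (SQUARE(q)): c=-18, q=100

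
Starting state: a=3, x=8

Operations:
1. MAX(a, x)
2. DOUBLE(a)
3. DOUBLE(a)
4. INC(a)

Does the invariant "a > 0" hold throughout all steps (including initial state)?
Yes

The invariant holds at every step.

State at each step:
Initial: a=3, x=8
After step 1: a=8, x=8
After step 2: a=16, x=8
After step 3: a=32, x=8
After step 4: a=33, x=8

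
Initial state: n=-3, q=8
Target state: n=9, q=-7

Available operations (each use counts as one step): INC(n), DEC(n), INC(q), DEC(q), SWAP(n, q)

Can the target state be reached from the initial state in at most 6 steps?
Yes

Path (6 steps): DEC(n) → DEC(n) → DEC(n) → DEC(n) → INC(q) → SWAP(n, q)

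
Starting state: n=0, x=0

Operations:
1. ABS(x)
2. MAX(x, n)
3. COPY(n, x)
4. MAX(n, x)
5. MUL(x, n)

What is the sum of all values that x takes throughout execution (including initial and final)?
0

Values of x at each step:
Initial: x = 0
After step 1: x = 0
After step 2: x = 0
After step 3: x = 0
After step 4: x = 0
After step 5: x = 0
Sum = 0 + 0 + 0 + 0 + 0 + 0 = 0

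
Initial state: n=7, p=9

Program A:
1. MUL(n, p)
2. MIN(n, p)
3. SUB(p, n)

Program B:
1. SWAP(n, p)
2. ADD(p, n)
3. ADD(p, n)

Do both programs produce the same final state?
No

Program A final state: n=9, p=0
Program B final state: n=9, p=25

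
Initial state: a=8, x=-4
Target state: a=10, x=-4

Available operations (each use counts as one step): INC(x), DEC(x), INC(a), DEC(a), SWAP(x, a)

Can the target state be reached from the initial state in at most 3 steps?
Yes

Path (2 steps): INC(a) → INC(a)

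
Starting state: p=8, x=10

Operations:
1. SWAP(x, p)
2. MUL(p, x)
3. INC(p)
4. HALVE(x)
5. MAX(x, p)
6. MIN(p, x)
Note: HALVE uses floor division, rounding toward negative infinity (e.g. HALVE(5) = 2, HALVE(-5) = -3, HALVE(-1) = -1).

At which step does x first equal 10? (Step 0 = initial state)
Step 0

Tracing x:
Initial: x = 10 ← first occurrence
After step 1: x = 8
After step 2: x = 8
After step 3: x = 8
After step 4: x = 4
After step 5: x = 81
After step 6: x = 81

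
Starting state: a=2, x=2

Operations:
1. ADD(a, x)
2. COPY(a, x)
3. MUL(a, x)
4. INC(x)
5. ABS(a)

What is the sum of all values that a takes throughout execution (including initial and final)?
20

Values of a at each step:
Initial: a = 2
After step 1: a = 4
After step 2: a = 2
After step 3: a = 4
After step 4: a = 4
After step 5: a = 4
Sum = 2 + 4 + 2 + 4 + 4 + 4 = 20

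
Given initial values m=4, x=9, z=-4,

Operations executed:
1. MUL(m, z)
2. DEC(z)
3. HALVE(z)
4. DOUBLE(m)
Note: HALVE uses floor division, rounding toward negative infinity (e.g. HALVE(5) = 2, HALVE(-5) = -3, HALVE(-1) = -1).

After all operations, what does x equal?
x = 9

Tracing execution:
Step 1: MUL(m, z) → x = 9
Step 2: DEC(z) → x = 9
Step 3: HALVE(z) → x = 9
Step 4: DOUBLE(m) → x = 9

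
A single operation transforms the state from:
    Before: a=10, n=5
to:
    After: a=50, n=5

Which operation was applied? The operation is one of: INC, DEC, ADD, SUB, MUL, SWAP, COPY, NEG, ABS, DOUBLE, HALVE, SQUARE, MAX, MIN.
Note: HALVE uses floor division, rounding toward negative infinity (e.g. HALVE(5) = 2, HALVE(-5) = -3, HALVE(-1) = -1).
MUL(a, n)

Analyzing the change:
Before: a=10, n=5
After: a=50, n=5
Variable a changed from 10 to 50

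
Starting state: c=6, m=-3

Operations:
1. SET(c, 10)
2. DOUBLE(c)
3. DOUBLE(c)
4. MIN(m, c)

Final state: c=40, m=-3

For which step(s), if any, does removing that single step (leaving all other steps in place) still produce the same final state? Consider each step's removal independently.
Step(s) 4

Testing removal of each single step:
Without step 1: final = c=24, m=-3 (different)
Without step 2: final = c=20, m=-3 (different)
Without step 3: final = c=20, m=-3 (different)
Without step 4: final = c=40, m=-3 (same)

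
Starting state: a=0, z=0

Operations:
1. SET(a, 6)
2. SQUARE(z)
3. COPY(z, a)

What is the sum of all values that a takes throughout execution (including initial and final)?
18

Values of a at each step:
Initial: a = 0
After step 1: a = 6
After step 2: a = 6
After step 3: a = 6
Sum = 0 + 6 + 6 + 6 = 18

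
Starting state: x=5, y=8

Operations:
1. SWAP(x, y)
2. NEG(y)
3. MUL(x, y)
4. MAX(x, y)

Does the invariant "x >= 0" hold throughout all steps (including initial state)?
No, violated after step 3

The invariant is violated after step 3.

State at each step:
Initial: x=5, y=8
After step 1: x=8, y=5
After step 2: x=8, y=-5
After step 3: x=-40, y=-5
After step 4: x=-5, y=-5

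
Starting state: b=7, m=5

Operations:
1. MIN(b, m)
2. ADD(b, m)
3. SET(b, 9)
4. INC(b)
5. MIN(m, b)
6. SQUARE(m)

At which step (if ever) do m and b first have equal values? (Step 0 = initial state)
Step 1

m and b first become equal after step 1.

Comparing values at each step:
Initial: m=5, b=7
After step 1: m=5, b=5 ← equal!
After step 2: m=5, b=10
After step 3: m=5, b=9
After step 4: m=5, b=10
After step 5: m=5, b=10
After step 6: m=25, b=10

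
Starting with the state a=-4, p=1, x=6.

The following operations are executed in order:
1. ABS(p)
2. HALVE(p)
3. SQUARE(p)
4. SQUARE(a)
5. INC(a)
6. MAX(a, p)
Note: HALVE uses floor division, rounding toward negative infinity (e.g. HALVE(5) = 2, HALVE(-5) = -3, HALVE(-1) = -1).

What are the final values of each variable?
{a: 17, p: 0, x: 6}

Step-by-step execution:
Initial: a=-4, p=1, x=6
After step 1 (ABS(p)): a=-4, p=1, x=6
After step 2 (HALVE(p)): a=-4, p=0, x=6
After step 3 (SQUARE(p)): a=-4, p=0, x=6
After step 4 (SQUARE(a)): a=16, p=0, x=6
After step 5 (INC(a)): a=17, p=0, x=6
After step 6 (MAX(a, p)): a=17, p=0, x=6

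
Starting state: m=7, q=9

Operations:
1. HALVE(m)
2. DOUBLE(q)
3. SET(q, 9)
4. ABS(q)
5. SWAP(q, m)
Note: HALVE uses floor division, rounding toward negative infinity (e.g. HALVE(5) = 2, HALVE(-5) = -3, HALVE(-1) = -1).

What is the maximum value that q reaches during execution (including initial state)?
18

Values of q at each step:
Initial: q = 9
After step 1: q = 9
After step 2: q = 18 ← maximum
After step 3: q = 9
After step 4: q = 9
After step 5: q = 3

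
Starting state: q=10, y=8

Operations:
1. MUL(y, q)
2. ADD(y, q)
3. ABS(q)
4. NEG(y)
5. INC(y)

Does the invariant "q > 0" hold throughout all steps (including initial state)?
Yes

The invariant holds at every step.

State at each step:
Initial: q=10, y=8
After step 1: q=10, y=80
After step 2: q=10, y=90
After step 3: q=10, y=90
After step 4: q=10, y=-90
After step 5: q=10, y=-89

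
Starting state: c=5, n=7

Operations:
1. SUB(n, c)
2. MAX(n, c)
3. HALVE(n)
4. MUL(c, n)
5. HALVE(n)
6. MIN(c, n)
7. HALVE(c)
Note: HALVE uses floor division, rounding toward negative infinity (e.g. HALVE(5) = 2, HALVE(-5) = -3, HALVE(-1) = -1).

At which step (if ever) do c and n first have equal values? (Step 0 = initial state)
Step 2

c and n first become equal after step 2.

Comparing values at each step:
Initial: c=5, n=7
After step 1: c=5, n=2
After step 2: c=5, n=5 ← equal!
After step 3: c=5, n=2
After step 4: c=10, n=2
After step 5: c=10, n=1
After step 6: c=1, n=1 ← equal!
After step 7: c=0, n=1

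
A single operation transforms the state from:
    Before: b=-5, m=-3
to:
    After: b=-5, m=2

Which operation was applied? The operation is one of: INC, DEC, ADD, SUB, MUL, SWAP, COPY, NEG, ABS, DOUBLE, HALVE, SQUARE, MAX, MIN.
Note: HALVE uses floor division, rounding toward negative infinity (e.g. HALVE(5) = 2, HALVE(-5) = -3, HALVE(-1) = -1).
SUB(m, b)

Analyzing the change:
Before: b=-5, m=-3
After: b=-5, m=2
Variable m changed from -3 to 2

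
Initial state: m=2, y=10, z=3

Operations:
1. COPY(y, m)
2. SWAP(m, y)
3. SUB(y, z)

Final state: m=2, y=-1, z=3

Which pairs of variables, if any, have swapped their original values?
None

Comparing initial and final values:
z: 3 → 3
y: 10 → -1
m: 2 → 2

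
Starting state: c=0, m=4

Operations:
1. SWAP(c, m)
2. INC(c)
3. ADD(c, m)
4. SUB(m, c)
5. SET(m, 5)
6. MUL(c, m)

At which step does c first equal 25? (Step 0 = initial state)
Step 6

Tracing c:
Initial: c = 0
After step 1: c = 4
After step 2: c = 5
After step 3: c = 5
After step 4: c = 5
After step 5: c = 5
After step 6: c = 25 ← first occurrence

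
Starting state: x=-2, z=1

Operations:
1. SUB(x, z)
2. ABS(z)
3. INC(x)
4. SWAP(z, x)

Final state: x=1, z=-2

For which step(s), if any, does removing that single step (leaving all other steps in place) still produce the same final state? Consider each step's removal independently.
Step(s) 2

Testing removal of each single step:
Without step 1: final = x=1, z=-1 (different)
Without step 2: final = x=1, z=-2 (same)
Without step 3: final = x=1, z=-3 (different)
Without step 4: final = x=-2, z=1 (different)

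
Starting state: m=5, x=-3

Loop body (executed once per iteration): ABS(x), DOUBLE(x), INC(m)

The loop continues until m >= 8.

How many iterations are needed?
3

Tracing iterations:
Initial: m=5, x=-3
After iteration 1: m=6, x=6
After iteration 2: m=7, x=12
After iteration 3: m=8, x=24
m >= 8 now holds, so the loop exits after 3 iterations.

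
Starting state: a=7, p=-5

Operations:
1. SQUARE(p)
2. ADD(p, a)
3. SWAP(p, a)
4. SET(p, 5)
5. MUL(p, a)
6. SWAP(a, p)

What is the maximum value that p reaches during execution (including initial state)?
160

Values of p at each step:
Initial: p = -5
After step 1: p = 25
After step 2: p = 32
After step 3: p = 7
After step 4: p = 5
After step 5: p = 160 ← maximum
After step 6: p = 32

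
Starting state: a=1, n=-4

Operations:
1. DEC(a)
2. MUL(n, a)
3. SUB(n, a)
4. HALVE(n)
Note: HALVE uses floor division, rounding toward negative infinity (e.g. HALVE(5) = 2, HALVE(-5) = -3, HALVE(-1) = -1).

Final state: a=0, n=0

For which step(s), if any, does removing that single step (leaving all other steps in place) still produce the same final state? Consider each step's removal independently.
Step(s) 3, 4

Testing removal of each single step:
Without step 1: final = a=1, n=-3 (different)
Without step 2: final = a=0, n=-2 (different)
Without step 3: final = a=0, n=0 (same)
Without step 4: final = a=0, n=0 (same)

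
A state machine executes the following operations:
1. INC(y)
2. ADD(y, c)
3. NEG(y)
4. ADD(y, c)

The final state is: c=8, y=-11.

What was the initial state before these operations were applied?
c=8, y=10

Working backwards:
Final state: c=8, y=-11
Before step 4 (ADD(y, c)): c=8, y=-19
Before step 3 (NEG(y)): c=8, y=19
Before step 2 (ADD(y, c)): c=8, y=11
Before step 1 (INC(y)): c=8, y=10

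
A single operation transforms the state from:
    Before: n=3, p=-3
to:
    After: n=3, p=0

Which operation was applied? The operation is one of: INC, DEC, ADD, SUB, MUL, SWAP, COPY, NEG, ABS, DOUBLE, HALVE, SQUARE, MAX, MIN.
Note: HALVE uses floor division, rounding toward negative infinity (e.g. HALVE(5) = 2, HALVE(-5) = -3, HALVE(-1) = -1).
ADD(p, n)

Analyzing the change:
Before: n=3, p=-3
After: n=3, p=0
Variable p changed from -3 to 0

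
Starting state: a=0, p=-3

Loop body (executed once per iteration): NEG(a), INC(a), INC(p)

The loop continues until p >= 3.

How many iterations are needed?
6

Tracing iterations:
Initial: a=0, p=-3
After iteration 1: a=1, p=-2
After iteration 2: a=0, p=-1
After iteration 3: a=1, p=0
After iteration 4: a=0, p=1
After iteration 5: a=1, p=2
After iteration 6: a=0, p=3
p >= 3 now holds, so the loop exits after 6 iterations.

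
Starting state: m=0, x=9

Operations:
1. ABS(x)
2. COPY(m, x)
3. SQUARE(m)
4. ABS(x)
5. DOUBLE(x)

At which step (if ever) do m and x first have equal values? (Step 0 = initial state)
Step 2

m and x first become equal after step 2.

Comparing values at each step:
Initial: m=0, x=9
After step 1: m=0, x=9
After step 2: m=9, x=9 ← equal!
After step 3: m=81, x=9
After step 4: m=81, x=9
After step 5: m=81, x=18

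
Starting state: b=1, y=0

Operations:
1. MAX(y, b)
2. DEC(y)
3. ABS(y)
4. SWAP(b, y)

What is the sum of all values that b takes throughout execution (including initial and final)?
4

Values of b at each step:
Initial: b = 1
After step 1: b = 1
After step 2: b = 1
After step 3: b = 1
After step 4: b = 0
Sum = 1 + 1 + 1 + 1 + 0 = 4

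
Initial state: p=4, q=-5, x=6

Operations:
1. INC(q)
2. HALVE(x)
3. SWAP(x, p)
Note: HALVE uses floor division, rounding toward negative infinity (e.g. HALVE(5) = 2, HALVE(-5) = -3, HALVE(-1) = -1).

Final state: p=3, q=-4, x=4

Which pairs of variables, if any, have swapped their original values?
None

Comparing initial and final values:
x: 6 → 4
p: 4 → 3
q: -5 → -4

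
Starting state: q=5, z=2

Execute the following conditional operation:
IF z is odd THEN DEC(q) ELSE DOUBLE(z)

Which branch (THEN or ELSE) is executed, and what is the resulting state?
Branch: ELSE, Final state: q=5, z=4

Evaluating condition: z is odd
Condition is False, so ELSE branch executes
After DOUBLE(z): q=5, z=4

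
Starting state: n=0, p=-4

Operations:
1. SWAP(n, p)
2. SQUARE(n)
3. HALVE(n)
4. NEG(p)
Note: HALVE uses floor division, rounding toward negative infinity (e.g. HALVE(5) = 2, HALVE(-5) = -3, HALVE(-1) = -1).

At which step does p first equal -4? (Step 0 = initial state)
Step 0

Tracing p:
Initial: p = -4 ← first occurrence
After step 1: p = 0
After step 2: p = 0
After step 3: p = 0
After step 4: p = 0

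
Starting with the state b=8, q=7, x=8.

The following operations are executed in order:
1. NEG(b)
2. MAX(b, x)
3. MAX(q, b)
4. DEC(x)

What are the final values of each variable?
{b: 8, q: 8, x: 7}

Step-by-step execution:
Initial: b=8, q=7, x=8
After step 1 (NEG(b)): b=-8, q=7, x=8
After step 2 (MAX(b, x)): b=8, q=7, x=8
After step 3 (MAX(q, b)): b=8, q=8, x=8
After step 4 (DEC(x)): b=8, q=8, x=7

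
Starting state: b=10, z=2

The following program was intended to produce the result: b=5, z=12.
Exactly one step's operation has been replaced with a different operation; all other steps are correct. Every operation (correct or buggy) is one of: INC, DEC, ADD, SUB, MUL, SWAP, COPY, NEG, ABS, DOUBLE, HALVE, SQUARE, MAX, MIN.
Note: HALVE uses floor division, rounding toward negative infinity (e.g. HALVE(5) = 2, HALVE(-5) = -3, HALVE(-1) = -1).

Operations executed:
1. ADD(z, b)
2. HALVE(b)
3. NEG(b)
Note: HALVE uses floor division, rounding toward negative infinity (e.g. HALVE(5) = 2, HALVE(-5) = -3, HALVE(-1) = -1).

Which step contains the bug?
Step 3

Trace with buggy code:
Initial: b=10, z=2
After step 1: b=10, z=12
After step 2: b=5, z=12
After step 3: b=-5, z=12
Actual final b=-5, z=12 ≠ expected b=5, z=12.
Step 3 is the only position where a single-operation replacement can produce the expected result.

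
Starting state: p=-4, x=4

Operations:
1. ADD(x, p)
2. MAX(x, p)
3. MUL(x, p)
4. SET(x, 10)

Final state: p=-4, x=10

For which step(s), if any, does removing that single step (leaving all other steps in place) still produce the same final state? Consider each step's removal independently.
Step(s) 1, 2, 3

Testing removal of each single step:
Without step 1: final = p=-4, x=10 (same)
Without step 2: final = p=-4, x=10 (same)
Without step 3: final = p=-4, x=10 (same)
Without step 4: final = p=-4, x=0 (different)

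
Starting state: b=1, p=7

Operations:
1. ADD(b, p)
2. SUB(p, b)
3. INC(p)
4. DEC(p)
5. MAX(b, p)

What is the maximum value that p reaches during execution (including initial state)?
7

Values of p at each step:
Initial: p = 7 ← maximum
After step 1: p = 7
After step 2: p = -1
After step 3: p = 0
After step 4: p = -1
After step 5: p = -1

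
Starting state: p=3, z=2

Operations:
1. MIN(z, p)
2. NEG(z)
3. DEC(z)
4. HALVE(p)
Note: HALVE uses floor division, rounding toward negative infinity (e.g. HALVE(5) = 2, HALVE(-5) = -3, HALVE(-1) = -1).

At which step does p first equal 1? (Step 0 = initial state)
Step 4

Tracing p:
Initial: p = 3
After step 1: p = 3
After step 2: p = 3
After step 3: p = 3
After step 4: p = 1 ← first occurrence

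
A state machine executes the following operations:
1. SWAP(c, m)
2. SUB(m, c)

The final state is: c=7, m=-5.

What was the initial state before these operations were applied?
c=2, m=7

Working backwards:
Final state: c=7, m=-5
Before step 2 (SUB(m, c)): c=7, m=2
Before step 1 (SWAP(c, m)): c=2, m=7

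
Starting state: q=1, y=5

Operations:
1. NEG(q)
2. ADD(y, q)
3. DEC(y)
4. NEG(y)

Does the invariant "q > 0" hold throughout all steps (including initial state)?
No, violated after step 1

The invariant is violated after step 1.

State at each step:
Initial: q=1, y=5
After step 1: q=-1, y=5
After step 2: q=-1, y=4
After step 3: q=-1, y=3
After step 4: q=-1, y=-3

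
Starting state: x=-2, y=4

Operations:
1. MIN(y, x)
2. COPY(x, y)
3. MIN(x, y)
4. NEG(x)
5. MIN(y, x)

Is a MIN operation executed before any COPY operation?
Yes

First MIN: step 1
First COPY: step 2
Since 1 < 2, MIN comes first.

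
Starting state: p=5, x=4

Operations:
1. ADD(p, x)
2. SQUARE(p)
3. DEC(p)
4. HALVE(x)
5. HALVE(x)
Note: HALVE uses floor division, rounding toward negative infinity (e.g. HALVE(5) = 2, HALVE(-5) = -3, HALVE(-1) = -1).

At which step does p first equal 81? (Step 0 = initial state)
Step 2

Tracing p:
Initial: p = 5
After step 1: p = 9
After step 2: p = 81 ← first occurrence
After step 3: p = 80
After step 4: p = 80
After step 5: p = 80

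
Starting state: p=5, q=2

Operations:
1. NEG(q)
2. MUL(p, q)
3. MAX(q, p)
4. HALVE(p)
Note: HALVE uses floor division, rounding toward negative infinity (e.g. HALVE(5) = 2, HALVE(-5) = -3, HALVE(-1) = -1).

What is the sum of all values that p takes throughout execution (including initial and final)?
-15

Values of p at each step:
Initial: p = 5
After step 1: p = 5
After step 2: p = -10
After step 3: p = -10
After step 4: p = -5
Sum = 5 + 5 + -10 + -10 + -5 = -15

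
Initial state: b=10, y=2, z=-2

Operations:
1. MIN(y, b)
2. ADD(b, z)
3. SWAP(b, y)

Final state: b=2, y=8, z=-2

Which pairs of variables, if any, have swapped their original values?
None

Comparing initial and final values:
b: 10 → 2
z: -2 → -2
y: 2 → 8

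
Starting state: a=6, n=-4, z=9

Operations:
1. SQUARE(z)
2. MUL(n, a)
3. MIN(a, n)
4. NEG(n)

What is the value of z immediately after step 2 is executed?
z = 81

Tracing z through execution:
Initial: z = 9
After step 1 (SQUARE(z)): z = 81
After step 2 (MUL(n, a)): z = 81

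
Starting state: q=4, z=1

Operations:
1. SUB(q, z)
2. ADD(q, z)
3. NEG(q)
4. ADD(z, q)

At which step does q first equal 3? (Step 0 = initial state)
Step 1

Tracing q:
Initial: q = 4
After step 1: q = 3 ← first occurrence
After step 2: q = 4
After step 3: q = -4
After step 4: q = -4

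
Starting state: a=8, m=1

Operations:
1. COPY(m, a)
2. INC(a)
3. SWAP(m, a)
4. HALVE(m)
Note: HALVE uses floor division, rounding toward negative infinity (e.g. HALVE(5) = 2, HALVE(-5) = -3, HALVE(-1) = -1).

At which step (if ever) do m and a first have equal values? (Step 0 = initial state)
Step 1

m and a first become equal after step 1.

Comparing values at each step:
Initial: m=1, a=8
After step 1: m=8, a=8 ← equal!
After step 2: m=8, a=9
After step 3: m=9, a=8
After step 4: m=4, a=8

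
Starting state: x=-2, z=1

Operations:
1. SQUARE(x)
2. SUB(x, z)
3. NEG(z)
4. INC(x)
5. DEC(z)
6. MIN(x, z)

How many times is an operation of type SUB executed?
1

Counting SUB operations:
Step 2: SUB(x, z) ← SUB
Total: 1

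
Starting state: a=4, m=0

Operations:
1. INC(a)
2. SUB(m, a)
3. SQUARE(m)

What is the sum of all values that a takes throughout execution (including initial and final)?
19

Values of a at each step:
Initial: a = 4
After step 1: a = 5
After step 2: a = 5
After step 3: a = 5
Sum = 4 + 5 + 5 + 5 = 19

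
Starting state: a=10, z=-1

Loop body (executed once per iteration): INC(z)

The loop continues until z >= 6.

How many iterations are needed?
7

Tracing iterations:
Initial: a=10, z=-1
After iteration 1: a=10, z=0
After iteration 2: a=10, z=1
After iteration 3: a=10, z=2
After iteration 4: a=10, z=3
After iteration 5: a=10, z=4
After iteration 6: a=10, z=5
After iteration 7: a=10, z=6
z >= 6 now holds, so the loop exits after 7 iterations.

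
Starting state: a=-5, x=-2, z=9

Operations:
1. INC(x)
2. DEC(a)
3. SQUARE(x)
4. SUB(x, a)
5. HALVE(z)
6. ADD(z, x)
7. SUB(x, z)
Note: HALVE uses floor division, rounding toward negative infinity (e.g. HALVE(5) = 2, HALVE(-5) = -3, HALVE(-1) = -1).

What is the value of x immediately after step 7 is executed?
x = -4

Tracing x through execution:
Initial: x = -2
After step 1 (INC(x)): x = -1
After step 2 (DEC(a)): x = -1
After step 3 (SQUARE(x)): x = 1
After step 4 (SUB(x, a)): x = 7
After step 5 (HALVE(z)): x = 7
After step 6 (ADD(z, x)): x = 7
After step 7 (SUB(x, z)): x = -4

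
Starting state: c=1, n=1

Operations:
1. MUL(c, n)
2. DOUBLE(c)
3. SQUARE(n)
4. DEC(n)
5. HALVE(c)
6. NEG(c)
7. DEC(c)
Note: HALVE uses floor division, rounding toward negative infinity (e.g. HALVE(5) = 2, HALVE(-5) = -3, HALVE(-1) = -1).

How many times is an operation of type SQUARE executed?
1

Counting SQUARE operations:
Step 3: SQUARE(n) ← SQUARE
Total: 1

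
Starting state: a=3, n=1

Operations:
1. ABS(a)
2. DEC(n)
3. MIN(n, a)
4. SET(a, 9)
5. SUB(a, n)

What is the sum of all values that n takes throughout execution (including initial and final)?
2

Values of n at each step:
Initial: n = 1
After step 1: n = 1
After step 2: n = 0
After step 3: n = 0
After step 4: n = 0
After step 5: n = 0
Sum = 1 + 1 + 0 + 0 + 0 + 0 = 2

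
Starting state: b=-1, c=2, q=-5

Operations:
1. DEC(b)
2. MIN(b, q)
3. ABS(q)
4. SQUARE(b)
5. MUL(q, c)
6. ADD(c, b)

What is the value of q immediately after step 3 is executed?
q = 5

Tracing q through execution:
Initial: q = -5
After step 1 (DEC(b)): q = -5
After step 2 (MIN(b, q)): q = -5
After step 3 (ABS(q)): q = 5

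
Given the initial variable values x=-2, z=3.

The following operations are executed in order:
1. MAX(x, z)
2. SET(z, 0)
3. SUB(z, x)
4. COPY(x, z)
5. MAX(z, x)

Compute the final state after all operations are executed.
{x: -3, z: -3}

Step-by-step execution:
Initial: x=-2, z=3
After step 1 (MAX(x, z)): x=3, z=3
After step 2 (SET(z, 0)): x=3, z=0
After step 3 (SUB(z, x)): x=3, z=-3
After step 4 (COPY(x, z)): x=-3, z=-3
After step 5 (MAX(z, x)): x=-3, z=-3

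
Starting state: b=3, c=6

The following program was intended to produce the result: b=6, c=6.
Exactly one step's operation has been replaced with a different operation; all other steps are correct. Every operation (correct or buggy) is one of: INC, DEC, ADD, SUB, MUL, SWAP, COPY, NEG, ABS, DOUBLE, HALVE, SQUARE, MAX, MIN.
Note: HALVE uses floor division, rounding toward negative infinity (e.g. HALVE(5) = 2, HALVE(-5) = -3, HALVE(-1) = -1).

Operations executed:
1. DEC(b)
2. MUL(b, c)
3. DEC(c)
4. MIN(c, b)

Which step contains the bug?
Step 3

Trace with buggy code:
Initial: b=3, c=6
After step 1: b=2, c=6
After step 2: b=12, c=6
After step 3: b=12, c=5
After step 4: b=12, c=5
Actual final b=12, c=5 ≠ expected b=6, c=6.
Step 3 is the only position where a single-operation replacement can produce the expected result.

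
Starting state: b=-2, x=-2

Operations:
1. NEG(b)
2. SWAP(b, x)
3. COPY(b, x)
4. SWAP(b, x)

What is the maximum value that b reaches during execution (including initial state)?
2

Values of b at each step:
Initial: b = -2
After step 1: b = 2 ← maximum
After step 2: b = -2
After step 3: b = 2
After step 4: b = 2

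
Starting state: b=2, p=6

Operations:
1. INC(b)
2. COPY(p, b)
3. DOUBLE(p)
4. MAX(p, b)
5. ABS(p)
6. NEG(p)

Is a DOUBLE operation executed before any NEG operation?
Yes

First DOUBLE: step 3
First NEG: step 6
Since 3 < 6, DOUBLE comes first.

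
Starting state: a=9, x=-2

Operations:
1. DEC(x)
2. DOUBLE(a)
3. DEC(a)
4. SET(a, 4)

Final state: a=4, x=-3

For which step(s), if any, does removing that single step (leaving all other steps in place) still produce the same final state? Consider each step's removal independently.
Step(s) 2, 3

Testing removal of each single step:
Without step 1: final = a=4, x=-2 (different)
Without step 2: final = a=4, x=-3 (same)
Without step 3: final = a=4, x=-3 (same)
Without step 4: final = a=17, x=-3 (different)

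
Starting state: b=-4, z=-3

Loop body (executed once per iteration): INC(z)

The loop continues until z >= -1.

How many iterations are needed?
2

Tracing iterations:
Initial: b=-4, z=-3
After iteration 1: b=-4, z=-2
After iteration 2: b=-4, z=-1
z >= -1 now holds, so the loop exits after 2 iterations.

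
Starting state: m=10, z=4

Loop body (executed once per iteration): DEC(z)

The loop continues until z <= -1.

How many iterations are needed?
5

Tracing iterations:
Initial: m=10, z=4
After iteration 1: m=10, z=3
After iteration 2: m=10, z=2
After iteration 3: m=10, z=1
After iteration 4: m=10, z=0
After iteration 5: m=10, z=-1
z <= -1 now holds, so the loop exits after 5 iterations.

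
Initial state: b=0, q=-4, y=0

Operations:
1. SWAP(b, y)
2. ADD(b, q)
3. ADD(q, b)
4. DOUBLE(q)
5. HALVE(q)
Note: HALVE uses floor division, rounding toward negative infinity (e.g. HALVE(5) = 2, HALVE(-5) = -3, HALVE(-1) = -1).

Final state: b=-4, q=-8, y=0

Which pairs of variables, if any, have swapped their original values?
None

Comparing initial and final values:
b: 0 → -4
y: 0 → 0
q: -4 → -8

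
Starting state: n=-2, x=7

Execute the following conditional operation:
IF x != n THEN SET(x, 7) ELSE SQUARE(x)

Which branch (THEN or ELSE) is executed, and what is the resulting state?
Branch: THEN, Final state: n=-2, x=7

Evaluating condition: x != n
x = 7, n = -2
Condition is True, so THEN branch executes
After SET(x, 7): n=-2, x=7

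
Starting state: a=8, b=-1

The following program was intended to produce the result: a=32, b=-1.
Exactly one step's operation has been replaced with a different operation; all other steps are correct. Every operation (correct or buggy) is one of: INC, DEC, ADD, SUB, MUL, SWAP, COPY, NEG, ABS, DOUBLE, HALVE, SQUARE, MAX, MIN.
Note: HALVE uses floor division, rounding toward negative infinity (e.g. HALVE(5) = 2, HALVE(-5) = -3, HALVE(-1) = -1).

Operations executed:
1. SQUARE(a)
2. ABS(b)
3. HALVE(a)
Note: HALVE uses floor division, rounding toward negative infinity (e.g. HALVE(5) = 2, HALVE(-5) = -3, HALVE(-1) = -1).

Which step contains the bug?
Step 2

Trace with buggy code:
Initial: a=8, b=-1
After step 1: a=64, b=-1
After step 2: a=64, b=1
After step 3: a=32, b=1
Actual final a=32, b=1 ≠ expected a=32, b=-1.
Step 2 is the only position where a single-operation replacement can produce the expected result.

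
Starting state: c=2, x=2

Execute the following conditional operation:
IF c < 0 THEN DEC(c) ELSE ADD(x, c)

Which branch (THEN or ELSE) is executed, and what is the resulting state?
Branch: ELSE, Final state: c=2, x=4

Evaluating condition: c < 0
c = 2
Condition is False, so ELSE branch executes
After ADD(x, c): c=2, x=4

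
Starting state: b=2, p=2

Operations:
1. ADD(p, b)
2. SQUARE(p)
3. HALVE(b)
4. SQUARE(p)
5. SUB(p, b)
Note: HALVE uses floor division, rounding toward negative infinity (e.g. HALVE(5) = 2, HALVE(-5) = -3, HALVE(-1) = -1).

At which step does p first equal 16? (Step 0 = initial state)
Step 2

Tracing p:
Initial: p = 2
After step 1: p = 4
After step 2: p = 16 ← first occurrence
After step 3: p = 16
After step 4: p = 256
After step 5: p = 255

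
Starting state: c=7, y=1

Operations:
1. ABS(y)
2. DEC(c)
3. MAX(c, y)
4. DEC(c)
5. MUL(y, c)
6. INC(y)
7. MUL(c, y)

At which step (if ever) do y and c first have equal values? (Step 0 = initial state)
Step 5

y and c first become equal after step 5.

Comparing values at each step:
Initial: y=1, c=7
After step 1: y=1, c=7
After step 2: y=1, c=6
After step 3: y=1, c=6
After step 4: y=1, c=5
After step 5: y=5, c=5 ← equal!
After step 6: y=6, c=5
After step 7: y=6, c=30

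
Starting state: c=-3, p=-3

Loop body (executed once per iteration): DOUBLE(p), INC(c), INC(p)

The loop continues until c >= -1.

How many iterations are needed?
2

Tracing iterations:
Initial: c=-3, p=-3
After iteration 1: c=-2, p=-5
After iteration 2: c=-1, p=-9
c >= -1 now holds, so the loop exits after 2 iterations.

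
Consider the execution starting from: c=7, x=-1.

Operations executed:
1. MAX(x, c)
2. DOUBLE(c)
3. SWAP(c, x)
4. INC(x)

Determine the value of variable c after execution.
c = 7

Tracing execution:
Step 1: MAX(x, c) → c = 7
Step 2: DOUBLE(c) → c = 14
Step 3: SWAP(c, x) → c = 7
Step 4: INC(x) → c = 7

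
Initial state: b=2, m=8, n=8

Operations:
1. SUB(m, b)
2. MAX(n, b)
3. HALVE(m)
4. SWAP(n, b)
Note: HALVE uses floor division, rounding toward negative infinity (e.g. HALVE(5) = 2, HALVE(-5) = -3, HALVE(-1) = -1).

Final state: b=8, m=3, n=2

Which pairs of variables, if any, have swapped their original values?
(b, n)

Comparing initial and final values:
m: 8 → 3
b: 2 → 8
n: 8 → 2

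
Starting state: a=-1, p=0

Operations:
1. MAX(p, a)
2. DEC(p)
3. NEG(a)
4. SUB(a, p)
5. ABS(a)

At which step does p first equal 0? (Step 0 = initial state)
Step 0

Tracing p:
Initial: p = 0 ← first occurrence
After step 1: p = 0
After step 2: p = -1
After step 3: p = -1
After step 4: p = -1
After step 5: p = -1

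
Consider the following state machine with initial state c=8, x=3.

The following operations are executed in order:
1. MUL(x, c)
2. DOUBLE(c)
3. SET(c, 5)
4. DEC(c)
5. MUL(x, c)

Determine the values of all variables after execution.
{c: 4, x: 96}

Step-by-step execution:
Initial: c=8, x=3
After step 1 (MUL(x, c)): c=8, x=24
After step 2 (DOUBLE(c)): c=16, x=24
After step 3 (SET(c, 5)): c=5, x=24
After step 4 (DEC(c)): c=4, x=24
After step 5 (MUL(x, c)): c=4, x=96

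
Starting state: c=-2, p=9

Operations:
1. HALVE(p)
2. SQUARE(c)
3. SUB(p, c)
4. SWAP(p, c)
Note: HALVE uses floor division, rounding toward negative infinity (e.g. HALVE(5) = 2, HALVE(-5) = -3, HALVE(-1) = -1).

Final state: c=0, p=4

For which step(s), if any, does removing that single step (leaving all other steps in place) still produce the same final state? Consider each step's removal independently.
None - removing any single step changes the final result

Testing removal of each single step:
Without step 1: final = c=5, p=4 (different)
Without step 2: final = c=6, p=-2 (different)
Without step 3: final = c=4, p=4 (different)
Without step 4: final = c=4, p=0 (different)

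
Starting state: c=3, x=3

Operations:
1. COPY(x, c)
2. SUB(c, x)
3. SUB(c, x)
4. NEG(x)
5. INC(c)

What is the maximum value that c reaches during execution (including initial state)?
3

Values of c at each step:
Initial: c = 3 ← maximum
After step 1: c = 3
After step 2: c = 0
After step 3: c = -3
After step 4: c = -3
After step 5: c = -2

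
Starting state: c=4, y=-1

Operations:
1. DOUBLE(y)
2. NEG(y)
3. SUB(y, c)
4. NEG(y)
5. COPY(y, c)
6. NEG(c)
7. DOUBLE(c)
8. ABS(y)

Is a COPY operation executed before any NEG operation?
No

First COPY: step 5
First NEG: step 2
Since 5 > 2, NEG comes first.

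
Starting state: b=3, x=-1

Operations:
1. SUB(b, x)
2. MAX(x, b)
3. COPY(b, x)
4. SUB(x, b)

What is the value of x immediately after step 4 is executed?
x = 0

Tracing x through execution:
Initial: x = -1
After step 1 (SUB(b, x)): x = -1
After step 2 (MAX(x, b)): x = 4
After step 3 (COPY(b, x)): x = 4
After step 4 (SUB(x, b)): x = 0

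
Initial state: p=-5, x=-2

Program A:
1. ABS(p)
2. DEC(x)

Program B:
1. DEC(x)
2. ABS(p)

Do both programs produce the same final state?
Yes

Program A final state: p=5, x=-3
Program B final state: p=5, x=-3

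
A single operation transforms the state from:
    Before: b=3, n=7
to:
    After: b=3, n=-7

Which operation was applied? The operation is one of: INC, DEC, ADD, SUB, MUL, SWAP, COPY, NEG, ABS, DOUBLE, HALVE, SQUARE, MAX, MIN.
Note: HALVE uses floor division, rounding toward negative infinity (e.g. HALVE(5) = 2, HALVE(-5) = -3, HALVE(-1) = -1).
NEG(n)

Analyzing the change:
Before: b=3, n=7
After: b=3, n=-7
Variable n changed from 7 to -7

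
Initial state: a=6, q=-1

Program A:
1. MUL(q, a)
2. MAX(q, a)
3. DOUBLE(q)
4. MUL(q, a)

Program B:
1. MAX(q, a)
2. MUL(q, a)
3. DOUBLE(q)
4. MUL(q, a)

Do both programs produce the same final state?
No

Program A final state: a=6, q=72
Program B final state: a=6, q=432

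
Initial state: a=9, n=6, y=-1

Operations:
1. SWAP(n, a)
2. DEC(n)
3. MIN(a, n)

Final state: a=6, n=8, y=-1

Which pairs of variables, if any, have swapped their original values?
None

Comparing initial and final values:
y: -1 → -1
n: 6 → 8
a: 9 → 6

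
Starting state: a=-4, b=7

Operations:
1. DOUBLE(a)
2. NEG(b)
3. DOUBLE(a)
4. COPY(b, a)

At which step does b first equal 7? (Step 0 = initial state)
Step 0

Tracing b:
Initial: b = 7 ← first occurrence
After step 1: b = 7
After step 2: b = -7
After step 3: b = -7
After step 4: b = -16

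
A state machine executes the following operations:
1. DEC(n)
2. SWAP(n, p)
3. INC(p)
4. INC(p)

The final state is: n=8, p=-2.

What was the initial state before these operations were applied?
n=-3, p=8

Working backwards:
Final state: n=8, p=-2
Before step 4 (INC(p)): n=8, p=-3
Before step 3 (INC(p)): n=8, p=-4
Before step 2 (SWAP(n, p)): n=-4, p=8
Before step 1 (DEC(n)): n=-3, p=8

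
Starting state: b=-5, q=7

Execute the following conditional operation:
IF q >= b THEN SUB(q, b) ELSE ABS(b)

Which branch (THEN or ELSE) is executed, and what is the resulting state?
Branch: THEN, Final state: b=-5, q=12

Evaluating condition: q >= b
q = 7, b = -5
Condition is True, so THEN branch executes
After SUB(q, b): b=-5, q=12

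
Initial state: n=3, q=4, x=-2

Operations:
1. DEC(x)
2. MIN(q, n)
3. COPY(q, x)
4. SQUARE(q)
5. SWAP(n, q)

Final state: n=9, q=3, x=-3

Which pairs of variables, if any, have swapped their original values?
None

Comparing initial and final values:
n: 3 → 9
q: 4 → 3
x: -2 → -3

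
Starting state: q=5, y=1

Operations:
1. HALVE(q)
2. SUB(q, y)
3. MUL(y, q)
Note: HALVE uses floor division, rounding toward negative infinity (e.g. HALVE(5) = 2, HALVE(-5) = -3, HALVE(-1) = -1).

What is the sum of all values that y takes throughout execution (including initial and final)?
4

Values of y at each step:
Initial: y = 1
After step 1: y = 1
After step 2: y = 1
After step 3: y = 1
Sum = 1 + 1 + 1 + 1 = 4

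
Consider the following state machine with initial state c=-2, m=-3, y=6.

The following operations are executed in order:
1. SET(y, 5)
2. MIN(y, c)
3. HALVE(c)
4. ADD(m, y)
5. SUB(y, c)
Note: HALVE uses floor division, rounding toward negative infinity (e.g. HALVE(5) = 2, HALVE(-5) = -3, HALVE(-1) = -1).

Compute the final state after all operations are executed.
{c: -1, m: -5, y: -1}

Step-by-step execution:
Initial: c=-2, m=-3, y=6
After step 1 (SET(y, 5)): c=-2, m=-3, y=5
After step 2 (MIN(y, c)): c=-2, m=-3, y=-2
After step 3 (HALVE(c)): c=-1, m=-3, y=-2
After step 4 (ADD(m, y)): c=-1, m=-5, y=-2
After step 5 (SUB(y, c)): c=-1, m=-5, y=-1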